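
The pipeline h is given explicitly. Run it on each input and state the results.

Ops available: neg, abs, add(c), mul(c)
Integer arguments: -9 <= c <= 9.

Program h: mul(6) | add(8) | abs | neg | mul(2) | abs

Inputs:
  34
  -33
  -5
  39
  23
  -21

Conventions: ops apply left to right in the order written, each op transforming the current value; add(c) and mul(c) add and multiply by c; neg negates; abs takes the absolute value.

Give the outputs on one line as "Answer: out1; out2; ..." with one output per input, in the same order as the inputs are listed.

Execution, op by op:
  34 -> 204 -> 212 -> 212 -> -212 -> -424 -> 424
  -33 -> -198 -> -190 -> 190 -> -190 -> -380 -> 380
  -5 -> -30 -> -22 -> 22 -> -22 -> -44 -> 44
  39 -> 234 -> 242 -> 242 -> -242 -> -484 -> 484
  23 -> 138 -> 146 -> 146 -> -146 -> -292 -> 292
  -21 -> -126 -> -118 -> 118 -> -118 -> -236 -> 236

424; 380; 44; 484; 292; 236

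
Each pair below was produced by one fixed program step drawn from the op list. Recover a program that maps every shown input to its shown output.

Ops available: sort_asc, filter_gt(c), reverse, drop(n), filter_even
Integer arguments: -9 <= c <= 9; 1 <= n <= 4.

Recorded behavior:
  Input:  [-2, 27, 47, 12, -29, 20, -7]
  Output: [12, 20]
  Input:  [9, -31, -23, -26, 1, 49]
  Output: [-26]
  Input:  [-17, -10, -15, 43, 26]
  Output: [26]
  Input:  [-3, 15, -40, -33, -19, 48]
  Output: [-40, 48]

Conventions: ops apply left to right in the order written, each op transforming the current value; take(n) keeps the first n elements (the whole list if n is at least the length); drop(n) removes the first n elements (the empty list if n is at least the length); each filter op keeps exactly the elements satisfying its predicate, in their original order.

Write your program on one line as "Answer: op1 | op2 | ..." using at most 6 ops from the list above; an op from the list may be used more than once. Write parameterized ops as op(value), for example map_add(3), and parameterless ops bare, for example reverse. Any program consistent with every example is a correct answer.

drop(1) | drop(1) | reverse | sort_asc | filter_even

Check, running the answer program on each example:
  [-2, 27, 47, 12, -29, 20, -7] -> [27, 47, 12, -29, 20, -7] -> [47, 12, -29, 20, -7] -> [-7, 20, -29, 12, 47] -> [-29, -7, 12, 20, 47] -> [12, 20]
  [9, -31, -23, -26, 1, 49] -> [-31, -23, -26, 1, 49] -> [-23, -26, 1, 49] -> [49, 1, -26, -23] -> [-26, -23, 1, 49] -> [-26]
  [-17, -10, -15, 43, 26] -> [-10, -15, 43, 26] -> [-15, 43, 26] -> [26, 43, -15] -> [-15, 26, 43] -> [26]
  [-3, 15, -40, -33, -19, 48] -> [15, -40, -33, -19, 48] -> [-40, -33, -19, 48] -> [48, -19, -33, -40] -> [-40, -33, -19, 48] -> [-40, 48]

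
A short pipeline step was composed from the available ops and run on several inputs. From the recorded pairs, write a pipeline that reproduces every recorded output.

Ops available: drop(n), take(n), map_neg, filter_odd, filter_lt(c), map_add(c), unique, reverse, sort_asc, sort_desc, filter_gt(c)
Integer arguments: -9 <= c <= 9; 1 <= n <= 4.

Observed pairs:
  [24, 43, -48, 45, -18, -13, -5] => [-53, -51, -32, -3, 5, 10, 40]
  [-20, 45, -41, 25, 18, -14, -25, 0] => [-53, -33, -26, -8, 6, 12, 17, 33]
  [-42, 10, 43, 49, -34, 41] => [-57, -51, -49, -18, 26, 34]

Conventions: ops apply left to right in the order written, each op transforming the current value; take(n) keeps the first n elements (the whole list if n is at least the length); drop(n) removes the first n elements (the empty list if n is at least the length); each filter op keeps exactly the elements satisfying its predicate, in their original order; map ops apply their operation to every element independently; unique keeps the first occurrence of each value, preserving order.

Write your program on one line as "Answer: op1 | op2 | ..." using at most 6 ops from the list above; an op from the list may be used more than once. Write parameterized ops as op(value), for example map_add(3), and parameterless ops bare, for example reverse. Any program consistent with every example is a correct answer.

map_neg | map_add(-3) | map_add(-5) | sort_desc | reverse

Check, running the answer program on each example:
  [24, 43, -48, 45, -18, -13, -5] -> [-24, -43, 48, -45, 18, 13, 5] -> [-27, -46, 45, -48, 15, 10, 2] -> [-32, -51, 40, -53, 10, 5, -3] -> [40, 10, 5, -3, -32, -51, -53] -> [-53, -51, -32, -3, 5, 10, 40]
  [-20, 45, -41, 25, 18, -14, -25, 0] -> [20, -45, 41, -25, -18, 14, 25, 0] -> [17, -48, 38, -28, -21, 11, 22, -3] -> [12, -53, 33, -33, -26, 6, 17, -8] -> [33, 17, 12, 6, -8, -26, -33, -53] -> [-53, -33, -26, -8, 6, 12, 17, 33]
  [-42, 10, 43, 49, -34, 41] -> [42, -10, -43, -49, 34, -41] -> [39, -13, -46, -52, 31, -44] -> [34, -18, -51, -57, 26, -49] -> [34, 26, -18, -49, -51, -57] -> [-57, -51, -49, -18, 26, 34]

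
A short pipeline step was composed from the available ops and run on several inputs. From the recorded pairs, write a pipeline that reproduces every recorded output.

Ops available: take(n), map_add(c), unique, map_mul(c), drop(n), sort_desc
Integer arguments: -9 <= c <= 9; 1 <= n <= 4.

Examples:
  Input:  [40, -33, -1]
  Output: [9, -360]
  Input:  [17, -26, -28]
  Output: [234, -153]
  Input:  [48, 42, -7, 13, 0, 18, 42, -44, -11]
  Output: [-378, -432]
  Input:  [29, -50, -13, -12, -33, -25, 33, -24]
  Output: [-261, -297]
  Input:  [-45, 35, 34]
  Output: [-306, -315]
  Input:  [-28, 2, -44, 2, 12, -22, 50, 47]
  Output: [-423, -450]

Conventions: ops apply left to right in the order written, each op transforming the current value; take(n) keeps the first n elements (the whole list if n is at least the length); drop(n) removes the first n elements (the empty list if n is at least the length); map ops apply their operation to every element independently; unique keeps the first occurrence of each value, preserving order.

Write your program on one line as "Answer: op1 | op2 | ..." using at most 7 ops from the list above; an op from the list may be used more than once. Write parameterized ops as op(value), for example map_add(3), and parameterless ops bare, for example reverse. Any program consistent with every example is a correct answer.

sort_desc | take(4) | unique | map_mul(-9) | take(2) | sort_desc

Check, running the answer program on each example:
  [40, -33, -1] -> [40, -1, -33] -> [40, -1, -33] -> [40, -1, -33] -> [-360, 9, 297] -> [-360, 9] -> [9, -360]
  [17, -26, -28] -> [17, -26, -28] -> [17, -26, -28] -> [17, -26, -28] -> [-153, 234, 252] -> [-153, 234] -> [234, -153]
  [48, 42, -7, 13, 0, 18, 42, -44, -11] -> [48, 42, 42, 18, 13, 0, -7, -11, -44] -> [48, 42, 42, 18] -> [48, 42, 18] -> [-432, -378, -162] -> [-432, -378] -> [-378, -432]
  [29, -50, -13, -12, -33, -25, 33, -24] -> [33, 29, -12, -13, -24, -25, -33, -50] -> [33, 29, -12, -13] -> [33, 29, -12, -13] -> [-297, -261, 108, 117] -> [-297, -261] -> [-261, -297]
  [-45, 35, 34] -> [35, 34, -45] -> [35, 34, -45] -> [35, 34, -45] -> [-315, -306, 405] -> [-315, -306] -> [-306, -315]
  [-28, 2, -44, 2, 12, -22, 50, 47] -> [50, 47, 12, 2, 2, -22, -28, -44] -> [50, 47, 12, 2] -> [50, 47, 12, 2] -> [-450, -423, -108, -18] -> [-450, -423] -> [-423, -450]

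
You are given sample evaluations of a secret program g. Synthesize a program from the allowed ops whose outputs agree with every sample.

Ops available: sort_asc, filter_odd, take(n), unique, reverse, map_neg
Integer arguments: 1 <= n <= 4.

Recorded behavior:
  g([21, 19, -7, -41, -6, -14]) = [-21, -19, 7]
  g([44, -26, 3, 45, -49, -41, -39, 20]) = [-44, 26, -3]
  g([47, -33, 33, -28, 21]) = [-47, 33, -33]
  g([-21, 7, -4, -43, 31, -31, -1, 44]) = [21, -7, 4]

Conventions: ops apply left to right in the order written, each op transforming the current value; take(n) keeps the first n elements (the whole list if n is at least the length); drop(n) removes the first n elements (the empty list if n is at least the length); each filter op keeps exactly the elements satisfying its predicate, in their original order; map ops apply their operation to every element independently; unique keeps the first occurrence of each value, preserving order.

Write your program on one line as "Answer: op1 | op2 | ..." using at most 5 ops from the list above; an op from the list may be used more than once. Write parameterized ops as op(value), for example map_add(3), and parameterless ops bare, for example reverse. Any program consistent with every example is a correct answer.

map_neg | take(4) | map_neg | take(3) | map_neg

Check, running the answer program on each example:
  [21, 19, -7, -41, -6, -14] -> [-21, -19, 7, 41, 6, 14] -> [-21, -19, 7, 41] -> [21, 19, -7, -41] -> [21, 19, -7] -> [-21, -19, 7]
  [44, -26, 3, 45, -49, -41, -39, 20] -> [-44, 26, -3, -45, 49, 41, 39, -20] -> [-44, 26, -3, -45] -> [44, -26, 3, 45] -> [44, -26, 3] -> [-44, 26, -3]
  [47, -33, 33, -28, 21] -> [-47, 33, -33, 28, -21] -> [-47, 33, -33, 28] -> [47, -33, 33, -28] -> [47, -33, 33] -> [-47, 33, -33]
  [-21, 7, -4, -43, 31, -31, -1, 44] -> [21, -7, 4, 43, -31, 31, 1, -44] -> [21, -7, 4, 43] -> [-21, 7, -4, -43] -> [-21, 7, -4] -> [21, -7, 4]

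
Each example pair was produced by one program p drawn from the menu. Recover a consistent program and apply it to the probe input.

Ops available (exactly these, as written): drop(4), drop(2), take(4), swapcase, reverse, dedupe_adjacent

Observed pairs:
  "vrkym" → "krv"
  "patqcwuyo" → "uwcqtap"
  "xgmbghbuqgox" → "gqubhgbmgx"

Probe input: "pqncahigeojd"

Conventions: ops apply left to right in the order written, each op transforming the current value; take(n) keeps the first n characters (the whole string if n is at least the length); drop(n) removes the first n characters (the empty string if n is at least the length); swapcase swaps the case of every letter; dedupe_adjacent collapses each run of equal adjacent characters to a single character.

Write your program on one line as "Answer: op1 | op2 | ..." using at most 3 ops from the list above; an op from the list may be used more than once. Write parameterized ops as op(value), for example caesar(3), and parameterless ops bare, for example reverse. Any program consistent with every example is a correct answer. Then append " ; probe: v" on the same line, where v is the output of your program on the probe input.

reverse | drop(2) ; probe: "oegihacnqp"

Check, running the answer program on each example:
  "vrkym" -> "mykrv" -> "krv"
  "patqcwuyo" -> "oyuwcqtap" -> "uwcqtap"
  "xgmbghbuqgox" -> "xogqubhgbmgx" -> "gqubhgbmgx"
  probe: "pqncahigeojd" -> "djoegihacnqp" -> "oegihacnqp"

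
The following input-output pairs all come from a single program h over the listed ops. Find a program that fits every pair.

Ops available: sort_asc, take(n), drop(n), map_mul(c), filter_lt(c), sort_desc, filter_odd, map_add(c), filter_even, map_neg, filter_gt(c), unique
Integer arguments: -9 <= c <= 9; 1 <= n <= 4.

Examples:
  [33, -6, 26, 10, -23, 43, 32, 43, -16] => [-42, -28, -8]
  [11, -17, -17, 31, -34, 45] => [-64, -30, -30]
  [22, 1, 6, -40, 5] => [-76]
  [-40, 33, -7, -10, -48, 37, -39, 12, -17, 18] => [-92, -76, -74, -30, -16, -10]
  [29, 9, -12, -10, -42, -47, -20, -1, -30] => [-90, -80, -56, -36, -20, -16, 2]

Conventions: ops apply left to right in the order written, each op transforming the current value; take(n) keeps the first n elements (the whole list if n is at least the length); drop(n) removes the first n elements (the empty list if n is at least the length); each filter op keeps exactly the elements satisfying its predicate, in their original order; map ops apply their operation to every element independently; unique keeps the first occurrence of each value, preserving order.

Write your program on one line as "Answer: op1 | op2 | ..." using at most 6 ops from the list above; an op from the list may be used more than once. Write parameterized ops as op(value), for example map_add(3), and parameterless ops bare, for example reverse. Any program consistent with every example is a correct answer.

filter_lt(1) | map_add(9) | map_neg | map_add(7) | map_mul(-2) | sort_asc

Check, running the answer program on each example:
  [33, -6, 26, 10, -23, 43, 32, 43, -16] -> [-6, -23, -16] -> [3, -14, -7] -> [-3, 14, 7] -> [4, 21, 14] -> [-8, -42, -28] -> [-42, -28, -8]
  [11, -17, -17, 31, -34, 45] -> [-17, -17, -34] -> [-8, -8, -25] -> [8, 8, 25] -> [15, 15, 32] -> [-30, -30, -64] -> [-64, -30, -30]
  [22, 1, 6, -40, 5] -> [-40] -> [-31] -> [31] -> [38] -> [-76] -> [-76]
  [-40, 33, -7, -10, -48, 37, -39, 12, -17, 18] -> [-40, -7, -10, -48, -39, -17] -> [-31, 2, -1, -39, -30, -8] -> [31, -2, 1, 39, 30, 8] -> [38, 5, 8, 46, 37, 15] -> [-76, -10, -16, -92, -74, -30] -> [-92, -76, -74, -30, -16, -10]
  [29, 9, -12, -10, -42, -47, -20, -1, -30] -> [-12, -10, -42, -47, -20, -1, -30] -> [-3, -1, -33, -38, -11, 8, -21] -> [3, 1, 33, 38, 11, -8, 21] -> [10, 8, 40, 45, 18, -1, 28] -> [-20, -16, -80, -90, -36, 2, -56] -> [-90, -80, -56, -36, -20, -16, 2]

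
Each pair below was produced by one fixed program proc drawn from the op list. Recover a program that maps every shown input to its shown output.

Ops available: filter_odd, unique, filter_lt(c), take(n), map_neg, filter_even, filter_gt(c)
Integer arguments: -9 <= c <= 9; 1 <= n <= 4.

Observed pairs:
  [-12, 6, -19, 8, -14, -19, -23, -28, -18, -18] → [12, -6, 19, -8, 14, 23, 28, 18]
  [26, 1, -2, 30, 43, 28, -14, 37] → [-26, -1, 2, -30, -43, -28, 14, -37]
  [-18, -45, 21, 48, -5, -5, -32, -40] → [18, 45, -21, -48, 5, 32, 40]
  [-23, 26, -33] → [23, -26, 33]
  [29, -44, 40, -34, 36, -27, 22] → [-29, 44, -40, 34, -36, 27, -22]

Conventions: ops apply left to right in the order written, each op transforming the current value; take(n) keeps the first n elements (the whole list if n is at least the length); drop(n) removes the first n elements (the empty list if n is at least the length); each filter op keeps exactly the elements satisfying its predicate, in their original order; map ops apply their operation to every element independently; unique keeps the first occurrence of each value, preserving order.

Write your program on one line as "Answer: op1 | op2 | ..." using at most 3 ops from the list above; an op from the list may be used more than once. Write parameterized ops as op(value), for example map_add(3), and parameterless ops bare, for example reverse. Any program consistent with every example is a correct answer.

map_neg | unique

Check, running the answer program on each example:
  [-12, 6, -19, 8, -14, -19, -23, -28, -18, -18] -> [12, -6, 19, -8, 14, 19, 23, 28, 18, 18] -> [12, -6, 19, -8, 14, 23, 28, 18]
  [26, 1, -2, 30, 43, 28, -14, 37] -> [-26, -1, 2, -30, -43, -28, 14, -37] -> [-26, -1, 2, -30, -43, -28, 14, -37]
  [-18, -45, 21, 48, -5, -5, -32, -40] -> [18, 45, -21, -48, 5, 5, 32, 40] -> [18, 45, -21, -48, 5, 32, 40]
  [-23, 26, -33] -> [23, -26, 33] -> [23, -26, 33]
  [29, -44, 40, -34, 36, -27, 22] -> [-29, 44, -40, 34, -36, 27, -22] -> [-29, 44, -40, 34, -36, 27, -22]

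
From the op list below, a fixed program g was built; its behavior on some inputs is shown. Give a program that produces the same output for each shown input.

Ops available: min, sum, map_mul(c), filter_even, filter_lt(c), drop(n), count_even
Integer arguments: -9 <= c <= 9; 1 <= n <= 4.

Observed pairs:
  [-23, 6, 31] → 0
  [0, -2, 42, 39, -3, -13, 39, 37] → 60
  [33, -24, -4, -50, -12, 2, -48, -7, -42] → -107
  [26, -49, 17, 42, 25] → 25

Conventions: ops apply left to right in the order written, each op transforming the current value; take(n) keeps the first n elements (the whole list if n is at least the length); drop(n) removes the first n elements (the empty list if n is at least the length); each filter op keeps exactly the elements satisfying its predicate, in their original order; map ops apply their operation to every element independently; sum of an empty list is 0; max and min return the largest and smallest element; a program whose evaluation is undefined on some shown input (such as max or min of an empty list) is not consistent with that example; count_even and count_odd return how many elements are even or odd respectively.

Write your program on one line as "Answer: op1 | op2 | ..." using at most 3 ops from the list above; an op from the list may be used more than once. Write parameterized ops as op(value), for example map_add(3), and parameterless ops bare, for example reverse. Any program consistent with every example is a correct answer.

drop(4) | sum

Check, running the answer program on each example:
  [-23, 6, 31] -> [] -> 0
  [0, -2, 42, 39, -3, -13, 39, 37] -> [-3, -13, 39, 37] -> 60
  [33, -24, -4, -50, -12, 2, -48, -7, -42] -> [-12, 2, -48, -7, -42] -> -107
  [26, -49, 17, 42, 25] -> [25] -> 25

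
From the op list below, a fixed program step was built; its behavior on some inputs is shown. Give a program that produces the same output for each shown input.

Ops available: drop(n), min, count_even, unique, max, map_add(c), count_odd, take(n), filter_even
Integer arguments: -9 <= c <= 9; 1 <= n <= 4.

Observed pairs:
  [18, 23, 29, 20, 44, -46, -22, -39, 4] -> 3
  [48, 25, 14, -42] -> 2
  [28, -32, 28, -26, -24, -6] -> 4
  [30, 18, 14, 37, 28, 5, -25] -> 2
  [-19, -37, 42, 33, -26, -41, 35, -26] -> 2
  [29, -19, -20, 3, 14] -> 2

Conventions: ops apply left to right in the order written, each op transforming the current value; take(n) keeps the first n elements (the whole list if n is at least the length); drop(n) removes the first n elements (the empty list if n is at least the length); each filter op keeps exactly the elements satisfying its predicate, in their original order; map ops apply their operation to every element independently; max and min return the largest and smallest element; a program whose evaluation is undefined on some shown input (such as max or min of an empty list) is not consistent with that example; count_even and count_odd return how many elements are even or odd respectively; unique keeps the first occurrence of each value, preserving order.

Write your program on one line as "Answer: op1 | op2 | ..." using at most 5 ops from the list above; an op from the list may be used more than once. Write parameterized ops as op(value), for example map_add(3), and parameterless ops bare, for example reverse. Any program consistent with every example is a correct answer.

drop(2) | map_add(-4) | take(4) | count_even

Check, running the answer program on each example:
  [18, 23, 29, 20, 44, -46, -22, -39, 4] -> [29, 20, 44, -46, -22, -39, 4] -> [25, 16, 40, -50, -26, -43, 0] -> [25, 16, 40, -50] -> 3
  [48, 25, 14, -42] -> [14, -42] -> [10, -46] -> [10, -46] -> 2
  [28, -32, 28, -26, -24, -6] -> [28, -26, -24, -6] -> [24, -30, -28, -10] -> [24, -30, -28, -10] -> 4
  [30, 18, 14, 37, 28, 5, -25] -> [14, 37, 28, 5, -25] -> [10, 33, 24, 1, -29] -> [10, 33, 24, 1] -> 2
  [-19, -37, 42, 33, -26, -41, 35, -26] -> [42, 33, -26, -41, 35, -26] -> [38, 29, -30, -45, 31, -30] -> [38, 29, -30, -45] -> 2
  [29, -19, -20, 3, 14] -> [-20, 3, 14] -> [-24, -1, 10] -> [-24, -1, 10] -> 2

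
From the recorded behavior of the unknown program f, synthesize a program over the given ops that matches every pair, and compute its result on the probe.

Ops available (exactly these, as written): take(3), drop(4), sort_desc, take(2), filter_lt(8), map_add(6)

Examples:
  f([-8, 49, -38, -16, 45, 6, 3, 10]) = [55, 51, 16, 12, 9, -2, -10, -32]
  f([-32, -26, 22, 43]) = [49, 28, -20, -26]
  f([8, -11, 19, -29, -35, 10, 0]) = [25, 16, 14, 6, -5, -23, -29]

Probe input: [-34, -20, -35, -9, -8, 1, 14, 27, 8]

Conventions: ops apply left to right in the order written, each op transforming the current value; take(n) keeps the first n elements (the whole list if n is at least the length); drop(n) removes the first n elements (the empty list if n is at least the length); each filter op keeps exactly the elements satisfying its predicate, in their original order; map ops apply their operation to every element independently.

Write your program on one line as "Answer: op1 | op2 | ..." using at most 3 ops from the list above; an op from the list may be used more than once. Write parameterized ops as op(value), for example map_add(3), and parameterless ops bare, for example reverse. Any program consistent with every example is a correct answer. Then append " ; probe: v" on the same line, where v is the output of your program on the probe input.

map_add(6) | sort_desc ; probe: [33, 20, 14, 7, -2, -3, -14, -28, -29]

Check, running the answer program on each example:
  [-8, 49, -38, -16, 45, 6, 3, 10] -> [-2, 55, -32, -10, 51, 12, 9, 16] -> [55, 51, 16, 12, 9, -2, -10, -32]
  [-32, -26, 22, 43] -> [-26, -20, 28, 49] -> [49, 28, -20, -26]
  [8, -11, 19, -29, -35, 10, 0] -> [14, -5, 25, -23, -29, 16, 6] -> [25, 16, 14, 6, -5, -23, -29]
  probe: [-34, -20, -35, -9, -8, 1, 14, 27, 8] -> [-28, -14, -29, -3, -2, 7, 20, 33, 14] -> [33, 20, 14, 7, -2, -3, -14, -28, -29]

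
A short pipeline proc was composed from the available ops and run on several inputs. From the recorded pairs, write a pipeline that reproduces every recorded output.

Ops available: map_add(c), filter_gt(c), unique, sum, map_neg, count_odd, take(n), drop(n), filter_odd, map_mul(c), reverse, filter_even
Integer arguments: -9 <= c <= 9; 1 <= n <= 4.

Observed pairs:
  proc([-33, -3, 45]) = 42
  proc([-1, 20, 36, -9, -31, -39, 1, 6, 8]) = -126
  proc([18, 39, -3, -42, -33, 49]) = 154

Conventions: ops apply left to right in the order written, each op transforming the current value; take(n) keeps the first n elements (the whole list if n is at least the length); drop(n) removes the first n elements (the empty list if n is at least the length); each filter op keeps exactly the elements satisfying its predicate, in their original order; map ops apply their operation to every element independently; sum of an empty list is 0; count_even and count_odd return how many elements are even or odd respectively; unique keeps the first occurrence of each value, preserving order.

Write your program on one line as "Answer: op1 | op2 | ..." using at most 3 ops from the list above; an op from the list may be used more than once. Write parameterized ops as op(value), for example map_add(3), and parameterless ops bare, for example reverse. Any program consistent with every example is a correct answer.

map_add(-1) | map_mul(7) | sum

Check, running the answer program on each example:
  [-33, -3, 45] -> [-34, -4, 44] -> [-238, -28, 308] -> 42
  [-1, 20, 36, -9, -31, -39, 1, 6, 8] -> [-2, 19, 35, -10, -32, -40, 0, 5, 7] -> [-14, 133, 245, -70, -224, -280, 0, 35, 49] -> -126
  [18, 39, -3, -42, -33, 49] -> [17, 38, -4, -43, -34, 48] -> [119, 266, -28, -301, -238, 336] -> 154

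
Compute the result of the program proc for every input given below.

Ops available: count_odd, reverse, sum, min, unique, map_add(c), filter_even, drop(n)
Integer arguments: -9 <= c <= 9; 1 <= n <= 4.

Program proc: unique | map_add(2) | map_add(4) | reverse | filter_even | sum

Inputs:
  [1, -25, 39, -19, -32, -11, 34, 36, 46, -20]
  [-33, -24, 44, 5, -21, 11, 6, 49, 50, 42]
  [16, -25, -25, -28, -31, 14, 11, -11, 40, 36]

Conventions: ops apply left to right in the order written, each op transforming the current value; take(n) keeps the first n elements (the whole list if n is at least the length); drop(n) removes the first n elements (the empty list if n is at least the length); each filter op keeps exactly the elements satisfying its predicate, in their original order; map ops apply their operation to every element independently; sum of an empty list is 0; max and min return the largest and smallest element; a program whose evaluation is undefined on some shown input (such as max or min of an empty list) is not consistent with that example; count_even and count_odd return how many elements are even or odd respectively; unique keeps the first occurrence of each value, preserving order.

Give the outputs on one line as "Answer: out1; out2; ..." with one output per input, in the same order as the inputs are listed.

94; 148; 108

Execution, op by op:
  [1, -25, 39, -19, -32, -11, 34, 36, 46, -20] -> [1, -25, 39, -19, -32, -11, 34, 36, 46, -20] -> [3, -23, 41, -17, -30, -9, 36, 38, 48, -18] -> [7, -19, 45, -13, -26, -5, 40, 42, 52, -14] -> [-14, 52, 42, 40, -5, -26, -13, 45, -19, 7] -> [-14, 52, 42, 40, -26] -> 94
  [-33, -24, 44, 5, -21, 11, 6, 49, 50, 42] -> [-33, -24, 44, 5, -21, 11, 6, 49, 50, 42] -> [-31, -22, 46, 7, -19, 13, 8, 51, 52, 44] -> [-27, -18, 50, 11, -15, 17, 12, 55, 56, 48] -> [48, 56, 55, 12, 17, -15, 11, 50, -18, -27] -> [48, 56, 12, 50, -18] -> 148
  [16, -25, -25, -28, -31, 14, 11, -11, 40, 36] -> [16, -25, -28, -31, 14, 11, -11, 40, 36] -> [18, -23, -26, -29, 16, 13, -9, 42, 38] -> [22, -19, -22, -25, 20, 17, -5, 46, 42] -> [42, 46, -5, 17, 20, -25, -22, -19, 22] -> [42, 46, 20, -22, 22] -> 108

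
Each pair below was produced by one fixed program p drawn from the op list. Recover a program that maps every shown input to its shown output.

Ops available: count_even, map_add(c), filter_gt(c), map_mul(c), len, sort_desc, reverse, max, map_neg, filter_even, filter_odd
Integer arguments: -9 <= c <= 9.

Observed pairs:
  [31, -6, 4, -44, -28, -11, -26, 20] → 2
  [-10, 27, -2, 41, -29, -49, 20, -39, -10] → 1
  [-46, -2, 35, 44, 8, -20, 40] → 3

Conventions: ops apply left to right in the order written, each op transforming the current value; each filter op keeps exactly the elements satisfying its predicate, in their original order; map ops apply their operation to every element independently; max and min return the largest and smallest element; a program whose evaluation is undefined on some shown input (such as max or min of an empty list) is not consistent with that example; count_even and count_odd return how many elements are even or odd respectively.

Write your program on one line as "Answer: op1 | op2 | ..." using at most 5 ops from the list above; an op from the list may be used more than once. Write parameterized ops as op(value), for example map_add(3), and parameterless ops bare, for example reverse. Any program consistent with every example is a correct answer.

filter_even | map_mul(8) | filter_gt(-8) | len

Check, running the answer program on each example:
  [31, -6, 4, -44, -28, -11, -26, 20] -> [-6, 4, -44, -28, -26, 20] -> [-48, 32, -352, -224, -208, 160] -> [32, 160] -> 2
  [-10, 27, -2, 41, -29, -49, 20, -39, -10] -> [-10, -2, 20, -10] -> [-80, -16, 160, -80] -> [160] -> 1
  [-46, -2, 35, 44, 8, -20, 40] -> [-46, -2, 44, 8, -20, 40] -> [-368, -16, 352, 64, -160, 320] -> [352, 64, 320] -> 3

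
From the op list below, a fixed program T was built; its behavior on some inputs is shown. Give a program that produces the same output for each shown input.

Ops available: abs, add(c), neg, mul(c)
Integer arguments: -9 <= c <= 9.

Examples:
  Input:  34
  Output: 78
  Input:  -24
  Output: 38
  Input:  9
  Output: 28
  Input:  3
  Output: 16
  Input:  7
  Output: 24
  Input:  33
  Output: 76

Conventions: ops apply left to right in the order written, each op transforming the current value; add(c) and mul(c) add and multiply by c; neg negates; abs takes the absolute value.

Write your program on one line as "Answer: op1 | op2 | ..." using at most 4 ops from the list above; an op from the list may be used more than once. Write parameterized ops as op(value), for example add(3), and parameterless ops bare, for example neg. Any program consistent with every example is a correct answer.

add(5) | mul(2) | abs

Check, running the answer program on each example:
  34 -> 39 -> 78 -> 78
  -24 -> -19 -> -38 -> 38
  9 -> 14 -> 28 -> 28
  3 -> 8 -> 16 -> 16
  7 -> 12 -> 24 -> 24
  33 -> 38 -> 76 -> 76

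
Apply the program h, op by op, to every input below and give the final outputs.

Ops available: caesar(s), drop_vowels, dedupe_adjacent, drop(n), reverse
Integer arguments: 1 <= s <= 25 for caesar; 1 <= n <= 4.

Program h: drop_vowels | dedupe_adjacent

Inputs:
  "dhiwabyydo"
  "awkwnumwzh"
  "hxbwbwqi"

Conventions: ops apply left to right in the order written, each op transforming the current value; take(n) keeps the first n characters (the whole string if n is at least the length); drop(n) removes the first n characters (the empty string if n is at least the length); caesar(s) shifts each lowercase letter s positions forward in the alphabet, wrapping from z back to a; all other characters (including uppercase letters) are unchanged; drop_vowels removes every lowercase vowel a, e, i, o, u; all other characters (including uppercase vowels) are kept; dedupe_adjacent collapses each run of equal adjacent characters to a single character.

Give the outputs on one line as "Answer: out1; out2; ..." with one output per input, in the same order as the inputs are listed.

Execution, op by op:
  "dhiwabyydo" -> "dhwbyyd" -> "dhwbyd"
  "awkwnumwzh" -> "wkwnmwzh" -> "wkwnmwzh"
  "hxbwbwqi" -> "hxbwbwq" -> "hxbwbwq"

"dhwbyd"; "wkwnmwzh"; "hxbwbwq"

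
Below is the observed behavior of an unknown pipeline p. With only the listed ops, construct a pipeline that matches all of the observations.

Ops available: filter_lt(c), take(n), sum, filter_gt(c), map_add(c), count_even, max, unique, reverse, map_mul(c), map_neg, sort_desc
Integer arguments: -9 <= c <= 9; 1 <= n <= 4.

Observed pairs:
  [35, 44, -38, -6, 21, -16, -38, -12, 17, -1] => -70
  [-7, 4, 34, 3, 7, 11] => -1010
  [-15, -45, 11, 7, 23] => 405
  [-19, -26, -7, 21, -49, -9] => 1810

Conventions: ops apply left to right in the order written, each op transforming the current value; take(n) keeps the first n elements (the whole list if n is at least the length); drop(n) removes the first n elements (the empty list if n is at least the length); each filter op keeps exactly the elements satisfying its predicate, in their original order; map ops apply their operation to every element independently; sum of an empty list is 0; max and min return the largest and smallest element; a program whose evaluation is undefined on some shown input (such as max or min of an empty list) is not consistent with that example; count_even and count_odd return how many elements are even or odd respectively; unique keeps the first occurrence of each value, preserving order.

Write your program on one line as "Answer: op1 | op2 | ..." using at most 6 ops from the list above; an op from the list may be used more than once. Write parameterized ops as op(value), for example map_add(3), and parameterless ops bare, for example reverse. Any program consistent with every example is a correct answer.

map_neg | map_mul(-4) | map_add(-1) | reverse | map_mul(-5) | sum

Check, running the answer program on each example:
  [35, 44, -38, -6, 21, -16, -38, -12, 17, -1] -> [-35, -44, 38, 6, -21, 16, 38, 12, -17, 1] -> [140, 176, -152, -24, 84, -64, -152, -48, 68, -4] -> [139, 175, -153, -25, 83, -65, -153, -49, 67, -5] -> [-5, 67, -49, -153, -65, 83, -25, -153, 175, 139] -> [25, -335, 245, 765, 325, -415, 125, 765, -875, -695] -> -70
  [-7, 4, 34, 3, 7, 11] -> [7, -4, -34, -3, -7, -11] -> [-28, 16, 136, 12, 28, 44] -> [-29, 15, 135, 11, 27, 43] -> [43, 27, 11, 135, 15, -29] -> [-215, -135, -55, -675, -75, 145] -> -1010
  [-15, -45, 11, 7, 23] -> [15, 45, -11, -7, -23] -> [-60, -180, 44, 28, 92] -> [-61, -181, 43, 27, 91] -> [91, 27, 43, -181, -61] -> [-455, -135, -215, 905, 305] -> 405
  [-19, -26, -7, 21, -49, -9] -> [19, 26, 7, -21, 49, 9] -> [-76, -104, -28, 84, -196, -36] -> [-77, -105, -29, 83, -197, -37] -> [-37, -197, 83, -29, -105, -77] -> [185, 985, -415, 145, 525, 385] -> 1810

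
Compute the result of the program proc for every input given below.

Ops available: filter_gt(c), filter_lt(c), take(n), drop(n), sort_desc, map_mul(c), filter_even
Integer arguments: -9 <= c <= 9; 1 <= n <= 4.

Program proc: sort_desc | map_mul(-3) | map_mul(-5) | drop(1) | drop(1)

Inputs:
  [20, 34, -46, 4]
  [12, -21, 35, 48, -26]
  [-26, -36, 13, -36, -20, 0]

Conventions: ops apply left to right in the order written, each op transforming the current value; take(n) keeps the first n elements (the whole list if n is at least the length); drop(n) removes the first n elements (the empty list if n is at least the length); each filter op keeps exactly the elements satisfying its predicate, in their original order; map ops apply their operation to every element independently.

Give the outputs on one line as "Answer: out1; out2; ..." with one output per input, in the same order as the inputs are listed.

Execution, op by op:
  [20, 34, -46, 4] -> [34, 20, 4, -46] -> [-102, -60, -12, 138] -> [510, 300, 60, -690] -> [300, 60, -690] -> [60, -690]
  [12, -21, 35, 48, -26] -> [48, 35, 12, -21, -26] -> [-144, -105, -36, 63, 78] -> [720, 525, 180, -315, -390] -> [525, 180, -315, -390] -> [180, -315, -390]
  [-26, -36, 13, -36, -20, 0] -> [13, 0, -20, -26, -36, -36] -> [-39, 0, 60, 78, 108, 108] -> [195, 0, -300, -390, -540, -540] -> [0, -300, -390, -540, -540] -> [-300, -390, -540, -540]

[60, -690]; [180, -315, -390]; [-300, -390, -540, -540]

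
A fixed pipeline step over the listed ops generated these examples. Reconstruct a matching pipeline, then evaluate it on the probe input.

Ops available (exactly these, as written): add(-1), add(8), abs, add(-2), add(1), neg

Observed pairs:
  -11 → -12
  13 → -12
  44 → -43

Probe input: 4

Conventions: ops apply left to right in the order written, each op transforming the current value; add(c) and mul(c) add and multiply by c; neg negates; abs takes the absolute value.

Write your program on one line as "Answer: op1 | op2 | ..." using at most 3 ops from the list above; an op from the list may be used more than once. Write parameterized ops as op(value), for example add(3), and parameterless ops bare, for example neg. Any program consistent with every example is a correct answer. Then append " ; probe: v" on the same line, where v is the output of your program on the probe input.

add(-1) | abs | neg ; probe: -3

Check, running the answer program on each example:
  -11 -> -12 -> 12 -> -12
  13 -> 12 -> 12 -> -12
  44 -> 43 -> 43 -> -43
  probe: 4 -> 3 -> 3 -> -3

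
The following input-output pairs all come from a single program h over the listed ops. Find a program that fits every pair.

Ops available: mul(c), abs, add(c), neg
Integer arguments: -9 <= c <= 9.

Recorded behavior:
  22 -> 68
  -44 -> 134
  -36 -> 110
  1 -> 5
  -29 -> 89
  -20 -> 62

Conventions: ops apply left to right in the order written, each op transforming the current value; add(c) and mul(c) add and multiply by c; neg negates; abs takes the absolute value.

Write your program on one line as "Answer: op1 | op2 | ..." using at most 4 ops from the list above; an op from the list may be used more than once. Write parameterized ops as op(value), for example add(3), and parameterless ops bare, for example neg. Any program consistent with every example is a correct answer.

abs | mul(-3) | abs | add(2)

Check, running the answer program on each example:
  22 -> 22 -> -66 -> 66 -> 68
  -44 -> 44 -> -132 -> 132 -> 134
  -36 -> 36 -> -108 -> 108 -> 110
  1 -> 1 -> -3 -> 3 -> 5
  -29 -> 29 -> -87 -> 87 -> 89
  -20 -> 20 -> -60 -> 60 -> 62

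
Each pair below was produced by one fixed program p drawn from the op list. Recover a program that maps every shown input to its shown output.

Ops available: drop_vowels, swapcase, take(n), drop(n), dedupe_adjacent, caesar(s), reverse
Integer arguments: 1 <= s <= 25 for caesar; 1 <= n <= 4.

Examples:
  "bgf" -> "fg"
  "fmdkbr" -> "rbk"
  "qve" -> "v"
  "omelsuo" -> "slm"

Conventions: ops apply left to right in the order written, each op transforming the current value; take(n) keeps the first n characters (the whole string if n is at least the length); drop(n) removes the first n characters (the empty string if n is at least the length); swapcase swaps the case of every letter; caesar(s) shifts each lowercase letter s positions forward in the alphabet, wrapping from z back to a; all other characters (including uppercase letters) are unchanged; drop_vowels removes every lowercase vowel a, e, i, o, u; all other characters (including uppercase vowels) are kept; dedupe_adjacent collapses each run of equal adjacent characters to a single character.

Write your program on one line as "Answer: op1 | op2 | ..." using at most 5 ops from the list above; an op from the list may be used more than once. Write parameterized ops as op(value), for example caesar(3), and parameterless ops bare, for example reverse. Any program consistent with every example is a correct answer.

drop(1) | reverse | drop_vowels | take(3)

Check, running the answer program on each example:
  "bgf" -> "gf" -> "fg" -> "fg" -> "fg"
  "fmdkbr" -> "mdkbr" -> "rbkdm" -> "rbkdm" -> "rbk"
  "qve" -> "ve" -> "ev" -> "v" -> "v"
  "omelsuo" -> "melsuo" -> "ouslem" -> "slm" -> "slm"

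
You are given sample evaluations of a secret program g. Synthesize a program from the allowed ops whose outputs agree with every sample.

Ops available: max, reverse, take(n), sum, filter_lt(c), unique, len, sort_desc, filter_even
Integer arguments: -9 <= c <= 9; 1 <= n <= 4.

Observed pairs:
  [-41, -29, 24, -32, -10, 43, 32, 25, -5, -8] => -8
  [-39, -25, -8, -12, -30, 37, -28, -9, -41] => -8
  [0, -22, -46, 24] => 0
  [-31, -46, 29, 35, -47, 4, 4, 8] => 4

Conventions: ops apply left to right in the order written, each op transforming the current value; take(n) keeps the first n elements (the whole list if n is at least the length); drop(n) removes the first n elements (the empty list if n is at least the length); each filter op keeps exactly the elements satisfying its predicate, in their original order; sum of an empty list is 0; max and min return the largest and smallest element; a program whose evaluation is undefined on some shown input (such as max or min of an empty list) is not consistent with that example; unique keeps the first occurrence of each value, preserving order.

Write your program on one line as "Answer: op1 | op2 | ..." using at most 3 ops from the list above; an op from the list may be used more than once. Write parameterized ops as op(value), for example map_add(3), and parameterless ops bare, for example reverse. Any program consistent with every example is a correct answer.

filter_even | filter_lt(6) | max

Check, running the answer program on each example:
  [-41, -29, 24, -32, -10, 43, 32, 25, -5, -8] -> [24, -32, -10, 32, -8] -> [-32, -10, -8] -> -8
  [-39, -25, -8, -12, -30, 37, -28, -9, -41] -> [-8, -12, -30, -28] -> [-8, -12, -30, -28] -> -8
  [0, -22, -46, 24] -> [0, -22, -46, 24] -> [0, -22, -46] -> 0
  [-31, -46, 29, 35, -47, 4, 4, 8] -> [-46, 4, 4, 8] -> [-46, 4, 4] -> 4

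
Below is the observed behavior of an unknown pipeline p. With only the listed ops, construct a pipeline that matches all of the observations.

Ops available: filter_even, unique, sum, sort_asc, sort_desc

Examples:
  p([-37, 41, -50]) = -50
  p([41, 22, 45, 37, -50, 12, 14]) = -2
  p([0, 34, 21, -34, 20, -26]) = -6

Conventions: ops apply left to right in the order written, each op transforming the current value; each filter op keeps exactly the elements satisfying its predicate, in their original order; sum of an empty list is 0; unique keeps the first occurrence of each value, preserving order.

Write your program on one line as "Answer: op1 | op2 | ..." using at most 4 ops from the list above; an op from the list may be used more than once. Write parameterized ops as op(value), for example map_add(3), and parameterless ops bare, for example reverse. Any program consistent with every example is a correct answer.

sort_asc | filter_even | sort_desc | sum

Check, running the answer program on each example:
  [-37, 41, -50] -> [-50, -37, 41] -> [-50] -> [-50] -> -50
  [41, 22, 45, 37, -50, 12, 14] -> [-50, 12, 14, 22, 37, 41, 45] -> [-50, 12, 14, 22] -> [22, 14, 12, -50] -> -2
  [0, 34, 21, -34, 20, -26] -> [-34, -26, 0, 20, 21, 34] -> [-34, -26, 0, 20, 34] -> [34, 20, 0, -26, -34] -> -6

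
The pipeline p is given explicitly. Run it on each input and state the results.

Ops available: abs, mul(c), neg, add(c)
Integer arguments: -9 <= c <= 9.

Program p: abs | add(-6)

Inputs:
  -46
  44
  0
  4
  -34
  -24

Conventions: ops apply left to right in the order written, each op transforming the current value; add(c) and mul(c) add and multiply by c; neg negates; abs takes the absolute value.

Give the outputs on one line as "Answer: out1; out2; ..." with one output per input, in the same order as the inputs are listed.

40; 38; -6; -2; 28; 18

Execution, op by op:
  -46 -> 46 -> 40
  44 -> 44 -> 38
  0 -> 0 -> -6
  4 -> 4 -> -2
  -34 -> 34 -> 28
  -24 -> 24 -> 18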